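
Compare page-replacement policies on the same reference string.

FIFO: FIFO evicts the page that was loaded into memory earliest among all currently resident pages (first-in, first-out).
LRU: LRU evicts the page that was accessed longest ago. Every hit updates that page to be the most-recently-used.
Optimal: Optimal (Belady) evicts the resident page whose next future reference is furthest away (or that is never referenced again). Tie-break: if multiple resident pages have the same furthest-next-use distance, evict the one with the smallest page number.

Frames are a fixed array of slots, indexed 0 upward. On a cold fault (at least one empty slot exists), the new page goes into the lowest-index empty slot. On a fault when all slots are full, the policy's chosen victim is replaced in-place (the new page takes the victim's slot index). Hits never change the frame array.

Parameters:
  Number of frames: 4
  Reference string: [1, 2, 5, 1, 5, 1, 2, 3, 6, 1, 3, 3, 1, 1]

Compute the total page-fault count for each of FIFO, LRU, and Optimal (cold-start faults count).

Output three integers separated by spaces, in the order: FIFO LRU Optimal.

Answer: 6 5 5

Derivation:
--- FIFO ---
  step 0: ref 1 -> FAULT, frames=[1,-,-,-] (faults so far: 1)
  step 1: ref 2 -> FAULT, frames=[1,2,-,-] (faults so far: 2)
  step 2: ref 5 -> FAULT, frames=[1,2,5,-] (faults so far: 3)
  step 3: ref 1 -> HIT, frames=[1,2,5,-] (faults so far: 3)
  step 4: ref 5 -> HIT, frames=[1,2,5,-] (faults so far: 3)
  step 5: ref 1 -> HIT, frames=[1,2,5,-] (faults so far: 3)
  step 6: ref 2 -> HIT, frames=[1,2,5,-] (faults so far: 3)
  step 7: ref 3 -> FAULT, frames=[1,2,5,3] (faults so far: 4)
  step 8: ref 6 -> FAULT, evict 1, frames=[6,2,5,3] (faults so far: 5)
  step 9: ref 1 -> FAULT, evict 2, frames=[6,1,5,3] (faults so far: 6)
  step 10: ref 3 -> HIT, frames=[6,1,5,3] (faults so far: 6)
  step 11: ref 3 -> HIT, frames=[6,1,5,3] (faults so far: 6)
  step 12: ref 1 -> HIT, frames=[6,1,5,3] (faults so far: 6)
  step 13: ref 1 -> HIT, frames=[6,1,5,3] (faults so far: 6)
  FIFO total faults: 6
--- LRU ---
  step 0: ref 1 -> FAULT, frames=[1,-,-,-] (faults so far: 1)
  step 1: ref 2 -> FAULT, frames=[1,2,-,-] (faults so far: 2)
  step 2: ref 5 -> FAULT, frames=[1,2,5,-] (faults so far: 3)
  step 3: ref 1 -> HIT, frames=[1,2,5,-] (faults so far: 3)
  step 4: ref 5 -> HIT, frames=[1,2,5,-] (faults so far: 3)
  step 5: ref 1 -> HIT, frames=[1,2,5,-] (faults so far: 3)
  step 6: ref 2 -> HIT, frames=[1,2,5,-] (faults so far: 3)
  step 7: ref 3 -> FAULT, frames=[1,2,5,3] (faults so far: 4)
  step 8: ref 6 -> FAULT, evict 5, frames=[1,2,6,3] (faults so far: 5)
  step 9: ref 1 -> HIT, frames=[1,2,6,3] (faults so far: 5)
  step 10: ref 3 -> HIT, frames=[1,2,6,3] (faults so far: 5)
  step 11: ref 3 -> HIT, frames=[1,2,6,3] (faults so far: 5)
  step 12: ref 1 -> HIT, frames=[1,2,6,3] (faults so far: 5)
  step 13: ref 1 -> HIT, frames=[1,2,6,3] (faults so far: 5)
  LRU total faults: 5
--- Optimal ---
  step 0: ref 1 -> FAULT, frames=[1,-,-,-] (faults so far: 1)
  step 1: ref 2 -> FAULT, frames=[1,2,-,-] (faults so far: 2)
  step 2: ref 5 -> FAULT, frames=[1,2,5,-] (faults so far: 3)
  step 3: ref 1 -> HIT, frames=[1,2,5,-] (faults so far: 3)
  step 4: ref 5 -> HIT, frames=[1,2,5,-] (faults so far: 3)
  step 5: ref 1 -> HIT, frames=[1,2,5,-] (faults so far: 3)
  step 6: ref 2 -> HIT, frames=[1,2,5,-] (faults so far: 3)
  step 7: ref 3 -> FAULT, frames=[1,2,5,3] (faults so far: 4)
  step 8: ref 6 -> FAULT, evict 2, frames=[1,6,5,3] (faults so far: 5)
  step 9: ref 1 -> HIT, frames=[1,6,5,3] (faults so far: 5)
  step 10: ref 3 -> HIT, frames=[1,6,5,3] (faults so far: 5)
  step 11: ref 3 -> HIT, frames=[1,6,5,3] (faults so far: 5)
  step 12: ref 1 -> HIT, frames=[1,6,5,3] (faults so far: 5)
  step 13: ref 1 -> HIT, frames=[1,6,5,3] (faults so far: 5)
  Optimal total faults: 5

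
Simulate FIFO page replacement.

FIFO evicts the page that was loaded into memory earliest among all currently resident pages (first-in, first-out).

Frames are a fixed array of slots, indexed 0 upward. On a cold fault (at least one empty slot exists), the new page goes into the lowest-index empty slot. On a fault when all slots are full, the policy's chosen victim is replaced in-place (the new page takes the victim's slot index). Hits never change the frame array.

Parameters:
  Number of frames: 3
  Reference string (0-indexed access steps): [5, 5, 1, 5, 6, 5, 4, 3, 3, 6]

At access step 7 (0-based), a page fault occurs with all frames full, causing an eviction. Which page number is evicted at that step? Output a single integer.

Step 0: ref 5 -> FAULT, frames=[5,-,-]
Step 1: ref 5 -> HIT, frames=[5,-,-]
Step 2: ref 1 -> FAULT, frames=[5,1,-]
Step 3: ref 5 -> HIT, frames=[5,1,-]
Step 4: ref 6 -> FAULT, frames=[5,1,6]
Step 5: ref 5 -> HIT, frames=[5,1,6]
Step 6: ref 4 -> FAULT, evict 5, frames=[4,1,6]
Step 7: ref 3 -> FAULT, evict 1, frames=[4,3,6]
At step 7: evicted page 1

Answer: 1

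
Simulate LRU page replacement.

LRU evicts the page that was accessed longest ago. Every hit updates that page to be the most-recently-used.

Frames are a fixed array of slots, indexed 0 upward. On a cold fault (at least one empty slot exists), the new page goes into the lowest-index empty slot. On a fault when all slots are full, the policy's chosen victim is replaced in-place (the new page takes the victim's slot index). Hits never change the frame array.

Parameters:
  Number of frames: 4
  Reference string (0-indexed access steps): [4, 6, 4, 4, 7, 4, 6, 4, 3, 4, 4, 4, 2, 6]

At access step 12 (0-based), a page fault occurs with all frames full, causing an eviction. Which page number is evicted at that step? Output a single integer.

Step 0: ref 4 -> FAULT, frames=[4,-,-,-]
Step 1: ref 6 -> FAULT, frames=[4,6,-,-]
Step 2: ref 4 -> HIT, frames=[4,6,-,-]
Step 3: ref 4 -> HIT, frames=[4,6,-,-]
Step 4: ref 7 -> FAULT, frames=[4,6,7,-]
Step 5: ref 4 -> HIT, frames=[4,6,7,-]
Step 6: ref 6 -> HIT, frames=[4,6,7,-]
Step 7: ref 4 -> HIT, frames=[4,6,7,-]
Step 8: ref 3 -> FAULT, frames=[4,6,7,3]
Step 9: ref 4 -> HIT, frames=[4,6,7,3]
Step 10: ref 4 -> HIT, frames=[4,6,7,3]
Step 11: ref 4 -> HIT, frames=[4,6,7,3]
Step 12: ref 2 -> FAULT, evict 7, frames=[4,6,2,3]
At step 12: evicted page 7

Answer: 7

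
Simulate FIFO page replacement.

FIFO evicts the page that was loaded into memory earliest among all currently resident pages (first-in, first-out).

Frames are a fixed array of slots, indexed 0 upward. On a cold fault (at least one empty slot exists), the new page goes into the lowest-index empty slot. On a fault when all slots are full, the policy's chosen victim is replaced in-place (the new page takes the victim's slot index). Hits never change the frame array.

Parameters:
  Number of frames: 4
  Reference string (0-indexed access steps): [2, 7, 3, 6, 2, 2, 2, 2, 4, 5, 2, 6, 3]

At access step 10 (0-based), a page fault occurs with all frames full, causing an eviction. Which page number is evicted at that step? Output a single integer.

Answer: 3

Derivation:
Step 0: ref 2 -> FAULT, frames=[2,-,-,-]
Step 1: ref 7 -> FAULT, frames=[2,7,-,-]
Step 2: ref 3 -> FAULT, frames=[2,7,3,-]
Step 3: ref 6 -> FAULT, frames=[2,7,3,6]
Step 4: ref 2 -> HIT, frames=[2,7,3,6]
Step 5: ref 2 -> HIT, frames=[2,7,3,6]
Step 6: ref 2 -> HIT, frames=[2,7,3,6]
Step 7: ref 2 -> HIT, frames=[2,7,3,6]
Step 8: ref 4 -> FAULT, evict 2, frames=[4,7,3,6]
Step 9: ref 5 -> FAULT, evict 7, frames=[4,5,3,6]
Step 10: ref 2 -> FAULT, evict 3, frames=[4,5,2,6]
At step 10: evicted page 3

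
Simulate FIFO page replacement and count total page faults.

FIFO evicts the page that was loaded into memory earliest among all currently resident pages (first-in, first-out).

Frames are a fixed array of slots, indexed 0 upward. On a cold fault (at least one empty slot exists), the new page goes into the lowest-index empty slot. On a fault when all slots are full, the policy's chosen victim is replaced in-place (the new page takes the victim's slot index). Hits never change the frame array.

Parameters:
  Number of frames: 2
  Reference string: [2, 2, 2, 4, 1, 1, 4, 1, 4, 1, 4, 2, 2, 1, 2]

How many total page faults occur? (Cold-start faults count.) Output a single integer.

Answer: 4

Derivation:
Step 0: ref 2 → FAULT, frames=[2,-]
Step 1: ref 2 → HIT, frames=[2,-]
Step 2: ref 2 → HIT, frames=[2,-]
Step 3: ref 4 → FAULT, frames=[2,4]
Step 4: ref 1 → FAULT (evict 2), frames=[1,4]
Step 5: ref 1 → HIT, frames=[1,4]
Step 6: ref 4 → HIT, frames=[1,4]
Step 7: ref 1 → HIT, frames=[1,4]
Step 8: ref 4 → HIT, frames=[1,4]
Step 9: ref 1 → HIT, frames=[1,4]
Step 10: ref 4 → HIT, frames=[1,4]
Step 11: ref 2 → FAULT (evict 4), frames=[1,2]
Step 12: ref 2 → HIT, frames=[1,2]
Step 13: ref 1 → HIT, frames=[1,2]
Step 14: ref 2 → HIT, frames=[1,2]
Total faults: 4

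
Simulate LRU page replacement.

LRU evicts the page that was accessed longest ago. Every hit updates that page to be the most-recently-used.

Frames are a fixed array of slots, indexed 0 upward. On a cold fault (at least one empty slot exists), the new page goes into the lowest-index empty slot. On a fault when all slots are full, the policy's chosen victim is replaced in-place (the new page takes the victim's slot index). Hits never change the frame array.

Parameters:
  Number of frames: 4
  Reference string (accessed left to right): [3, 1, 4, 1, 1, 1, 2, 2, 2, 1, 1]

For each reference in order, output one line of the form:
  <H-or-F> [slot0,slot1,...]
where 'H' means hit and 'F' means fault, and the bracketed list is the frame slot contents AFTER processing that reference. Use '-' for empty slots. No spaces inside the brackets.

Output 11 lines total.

F [3,-,-,-]
F [3,1,-,-]
F [3,1,4,-]
H [3,1,4,-]
H [3,1,4,-]
H [3,1,4,-]
F [3,1,4,2]
H [3,1,4,2]
H [3,1,4,2]
H [3,1,4,2]
H [3,1,4,2]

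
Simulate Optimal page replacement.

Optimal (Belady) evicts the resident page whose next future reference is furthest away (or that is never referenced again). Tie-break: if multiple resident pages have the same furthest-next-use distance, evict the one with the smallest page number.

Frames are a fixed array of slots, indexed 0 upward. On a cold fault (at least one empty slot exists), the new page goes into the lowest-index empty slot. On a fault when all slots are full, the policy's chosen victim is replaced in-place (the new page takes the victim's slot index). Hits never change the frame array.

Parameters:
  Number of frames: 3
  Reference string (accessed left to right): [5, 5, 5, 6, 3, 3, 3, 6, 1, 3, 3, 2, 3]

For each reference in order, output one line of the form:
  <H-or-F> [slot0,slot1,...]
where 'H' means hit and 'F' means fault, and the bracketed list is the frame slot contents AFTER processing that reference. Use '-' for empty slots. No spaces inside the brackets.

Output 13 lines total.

F [5,-,-]
H [5,-,-]
H [5,-,-]
F [5,6,-]
F [5,6,3]
H [5,6,3]
H [5,6,3]
H [5,6,3]
F [1,6,3]
H [1,6,3]
H [1,6,3]
F [2,6,3]
H [2,6,3]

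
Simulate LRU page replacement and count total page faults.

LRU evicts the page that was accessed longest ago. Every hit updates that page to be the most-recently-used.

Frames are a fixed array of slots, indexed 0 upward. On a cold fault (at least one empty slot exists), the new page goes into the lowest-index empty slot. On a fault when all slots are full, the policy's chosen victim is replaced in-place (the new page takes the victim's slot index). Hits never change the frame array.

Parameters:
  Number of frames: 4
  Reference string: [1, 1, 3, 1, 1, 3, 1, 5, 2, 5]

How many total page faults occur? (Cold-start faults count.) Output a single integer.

Answer: 4

Derivation:
Step 0: ref 1 → FAULT, frames=[1,-,-,-]
Step 1: ref 1 → HIT, frames=[1,-,-,-]
Step 2: ref 3 → FAULT, frames=[1,3,-,-]
Step 3: ref 1 → HIT, frames=[1,3,-,-]
Step 4: ref 1 → HIT, frames=[1,3,-,-]
Step 5: ref 3 → HIT, frames=[1,3,-,-]
Step 6: ref 1 → HIT, frames=[1,3,-,-]
Step 7: ref 5 → FAULT, frames=[1,3,5,-]
Step 8: ref 2 → FAULT, frames=[1,3,5,2]
Step 9: ref 5 → HIT, frames=[1,3,5,2]
Total faults: 4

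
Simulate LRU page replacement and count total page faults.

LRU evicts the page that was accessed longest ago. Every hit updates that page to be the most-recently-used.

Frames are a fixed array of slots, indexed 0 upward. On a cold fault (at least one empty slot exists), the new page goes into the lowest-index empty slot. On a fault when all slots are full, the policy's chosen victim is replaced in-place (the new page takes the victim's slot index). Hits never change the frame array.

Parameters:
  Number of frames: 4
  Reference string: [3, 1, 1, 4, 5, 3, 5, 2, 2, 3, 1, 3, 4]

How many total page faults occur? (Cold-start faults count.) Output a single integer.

Step 0: ref 3 → FAULT, frames=[3,-,-,-]
Step 1: ref 1 → FAULT, frames=[3,1,-,-]
Step 2: ref 1 → HIT, frames=[3,1,-,-]
Step 3: ref 4 → FAULT, frames=[3,1,4,-]
Step 4: ref 5 → FAULT, frames=[3,1,4,5]
Step 5: ref 3 → HIT, frames=[3,1,4,5]
Step 6: ref 5 → HIT, frames=[3,1,4,5]
Step 7: ref 2 → FAULT (evict 1), frames=[3,2,4,5]
Step 8: ref 2 → HIT, frames=[3,2,4,5]
Step 9: ref 3 → HIT, frames=[3,2,4,5]
Step 10: ref 1 → FAULT (evict 4), frames=[3,2,1,5]
Step 11: ref 3 → HIT, frames=[3,2,1,5]
Step 12: ref 4 → FAULT (evict 5), frames=[3,2,1,4]
Total faults: 7

Answer: 7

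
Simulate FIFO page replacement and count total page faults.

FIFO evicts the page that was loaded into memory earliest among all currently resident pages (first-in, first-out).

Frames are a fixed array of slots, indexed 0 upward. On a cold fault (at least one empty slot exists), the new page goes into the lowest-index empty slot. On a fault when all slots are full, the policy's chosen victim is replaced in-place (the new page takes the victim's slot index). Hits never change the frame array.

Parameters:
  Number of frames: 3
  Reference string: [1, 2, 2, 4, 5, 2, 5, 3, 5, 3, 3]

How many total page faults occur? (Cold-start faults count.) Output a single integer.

Step 0: ref 1 → FAULT, frames=[1,-,-]
Step 1: ref 2 → FAULT, frames=[1,2,-]
Step 2: ref 2 → HIT, frames=[1,2,-]
Step 3: ref 4 → FAULT, frames=[1,2,4]
Step 4: ref 5 → FAULT (evict 1), frames=[5,2,4]
Step 5: ref 2 → HIT, frames=[5,2,4]
Step 6: ref 5 → HIT, frames=[5,2,4]
Step 7: ref 3 → FAULT (evict 2), frames=[5,3,4]
Step 8: ref 5 → HIT, frames=[5,3,4]
Step 9: ref 3 → HIT, frames=[5,3,4]
Step 10: ref 3 → HIT, frames=[5,3,4]
Total faults: 5

Answer: 5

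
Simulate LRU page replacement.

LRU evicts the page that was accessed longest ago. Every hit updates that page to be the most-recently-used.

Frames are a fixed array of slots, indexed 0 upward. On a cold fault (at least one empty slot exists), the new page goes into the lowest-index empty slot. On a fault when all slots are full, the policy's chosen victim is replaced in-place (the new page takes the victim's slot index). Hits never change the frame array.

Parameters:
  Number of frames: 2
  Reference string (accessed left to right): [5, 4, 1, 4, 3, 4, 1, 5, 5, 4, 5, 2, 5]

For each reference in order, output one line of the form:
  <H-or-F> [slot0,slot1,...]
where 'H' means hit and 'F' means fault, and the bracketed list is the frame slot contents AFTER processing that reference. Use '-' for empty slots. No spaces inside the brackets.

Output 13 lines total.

F [5,-]
F [5,4]
F [1,4]
H [1,4]
F [3,4]
H [3,4]
F [1,4]
F [1,5]
H [1,5]
F [4,5]
H [4,5]
F [2,5]
H [2,5]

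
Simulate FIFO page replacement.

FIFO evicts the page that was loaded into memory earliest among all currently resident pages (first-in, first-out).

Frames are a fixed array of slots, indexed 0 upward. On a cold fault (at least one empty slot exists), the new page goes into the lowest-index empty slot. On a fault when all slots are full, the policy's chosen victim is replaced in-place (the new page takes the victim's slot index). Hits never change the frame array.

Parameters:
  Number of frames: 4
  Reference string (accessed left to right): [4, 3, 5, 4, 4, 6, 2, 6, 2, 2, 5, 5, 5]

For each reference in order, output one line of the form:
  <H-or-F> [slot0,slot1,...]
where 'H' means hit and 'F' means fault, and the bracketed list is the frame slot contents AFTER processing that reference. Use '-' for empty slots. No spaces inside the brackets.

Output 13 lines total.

F [4,-,-,-]
F [4,3,-,-]
F [4,3,5,-]
H [4,3,5,-]
H [4,3,5,-]
F [4,3,5,6]
F [2,3,5,6]
H [2,3,5,6]
H [2,3,5,6]
H [2,3,5,6]
H [2,3,5,6]
H [2,3,5,6]
H [2,3,5,6]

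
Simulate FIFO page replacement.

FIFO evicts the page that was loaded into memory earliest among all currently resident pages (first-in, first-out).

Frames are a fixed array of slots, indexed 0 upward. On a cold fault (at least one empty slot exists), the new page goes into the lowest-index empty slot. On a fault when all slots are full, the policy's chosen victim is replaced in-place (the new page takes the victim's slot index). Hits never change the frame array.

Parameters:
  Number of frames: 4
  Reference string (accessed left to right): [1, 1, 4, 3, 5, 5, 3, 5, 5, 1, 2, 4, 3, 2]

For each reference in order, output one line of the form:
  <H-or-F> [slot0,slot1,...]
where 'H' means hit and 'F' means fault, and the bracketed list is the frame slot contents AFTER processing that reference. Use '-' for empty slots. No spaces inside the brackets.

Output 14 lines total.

F [1,-,-,-]
H [1,-,-,-]
F [1,4,-,-]
F [1,4,3,-]
F [1,4,3,5]
H [1,4,3,5]
H [1,4,3,5]
H [1,4,3,5]
H [1,4,3,5]
H [1,4,3,5]
F [2,4,3,5]
H [2,4,3,5]
H [2,4,3,5]
H [2,4,3,5]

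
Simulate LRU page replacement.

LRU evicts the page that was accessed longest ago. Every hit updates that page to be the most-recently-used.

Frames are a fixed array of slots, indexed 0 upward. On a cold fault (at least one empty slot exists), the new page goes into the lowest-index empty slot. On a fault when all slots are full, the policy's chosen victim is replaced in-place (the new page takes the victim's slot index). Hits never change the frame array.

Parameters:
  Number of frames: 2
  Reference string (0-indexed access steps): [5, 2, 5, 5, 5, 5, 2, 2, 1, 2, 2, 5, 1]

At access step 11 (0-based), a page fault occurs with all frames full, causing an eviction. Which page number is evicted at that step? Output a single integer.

Step 0: ref 5 -> FAULT, frames=[5,-]
Step 1: ref 2 -> FAULT, frames=[5,2]
Step 2: ref 5 -> HIT, frames=[5,2]
Step 3: ref 5 -> HIT, frames=[5,2]
Step 4: ref 5 -> HIT, frames=[5,2]
Step 5: ref 5 -> HIT, frames=[5,2]
Step 6: ref 2 -> HIT, frames=[5,2]
Step 7: ref 2 -> HIT, frames=[5,2]
Step 8: ref 1 -> FAULT, evict 5, frames=[1,2]
Step 9: ref 2 -> HIT, frames=[1,2]
Step 10: ref 2 -> HIT, frames=[1,2]
Step 11: ref 5 -> FAULT, evict 1, frames=[5,2]
At step 11: evicted page 1

Answer: 1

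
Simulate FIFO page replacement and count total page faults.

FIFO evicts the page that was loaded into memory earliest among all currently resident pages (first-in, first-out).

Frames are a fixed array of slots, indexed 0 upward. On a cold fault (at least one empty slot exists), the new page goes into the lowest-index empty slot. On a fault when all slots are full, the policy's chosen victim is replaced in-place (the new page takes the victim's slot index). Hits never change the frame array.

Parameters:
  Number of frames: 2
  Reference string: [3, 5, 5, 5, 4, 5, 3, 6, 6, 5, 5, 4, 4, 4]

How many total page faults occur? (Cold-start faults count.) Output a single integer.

Step 0: ref 3 → FAULT, frames=[3,-]
Step 1: ref 5 → FAULT, frames=[3,5]
Step 2: ref 5 → HIT, frames=[3,5]
Step 3: ref 5 → HIT, frames=[3,5]
Step 4: ref 4 → FAULT (evict 3), frames=[4,5]
Step 5: ref 5 → HIT, frames=[4,5]
Step 6: ref 3 → FAULT (evict 5), frames=[4,3]
Step 7: ref 6 → FAULT (evict 4), frames=[6,3]
Step 8: ref 6 → HIT, frames=[6,3]
Step 9: ref 5 → FAULT (evict 3), frames=[6,5]
Step 10: ref 5 → HIT, frames=[6,5]
Step 11: ref 4 → FAULT (evict 6), frames=[4,5]
Step 12: ref 4 → HIT, frames=[4,5]
Step 13: ref 4 → HIT, frames=[4,5]
Total faults: 7

Answer: 7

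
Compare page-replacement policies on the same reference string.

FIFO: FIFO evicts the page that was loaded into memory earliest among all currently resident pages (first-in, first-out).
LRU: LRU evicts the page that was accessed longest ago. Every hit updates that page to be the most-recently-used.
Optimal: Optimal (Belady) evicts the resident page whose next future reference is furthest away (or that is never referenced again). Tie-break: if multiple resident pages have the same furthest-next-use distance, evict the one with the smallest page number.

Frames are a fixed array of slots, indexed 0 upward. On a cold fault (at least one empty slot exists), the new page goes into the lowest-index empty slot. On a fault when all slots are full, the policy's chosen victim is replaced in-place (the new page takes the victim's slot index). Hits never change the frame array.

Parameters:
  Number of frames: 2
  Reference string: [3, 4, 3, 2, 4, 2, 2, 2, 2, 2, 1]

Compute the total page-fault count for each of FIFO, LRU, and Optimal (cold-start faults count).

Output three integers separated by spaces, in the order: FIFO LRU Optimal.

Answer: 4 5 4

Derivation:
--- FIFO ---
  step 0: ref 3 -> FAULT, frames=[3,-] (faults so far: 1)
  step 1: ref 4 -> FAULT, frames=[3,4] (faults so far: 2)
  step 2: ref 3 -> HIT, frames=[3,4] (faults so far: 2)
  step 3: ref 2 -> FAULT, evict 3, frames=[2,4] (faults so far: 3)
  step 4: ref 4 -> HIT, frames=[2,4] (faults so far: 3)
  step 5: ref 2 -> HIT, frames=[2,4] (faults so far: 3)
  step 6: ref 2 -> HIT, frames=[2,4] (faults so far: 3)
  step 7: ref 2 -> HIT, frames=[2,4] (faults so far: 3)
  step 8: ref 2 -> HIT, frames=[2,4] (faults so far: 3)
  step 9: ref 2 -> HIT, frames=[2,4] (faults so far: 3)
  step 10: ref 1 -> FAULT, evict 4, frames=[2,1] (faults so far: 4)
  FIFO total faults: 4
--- LRU ---
  step 0: ref 3 -> FAULT, frames=[3,-] (faults so far: 1)
  step 1: ref 4 -> FAULT, frames=[3,4] (faults so far: 2)
  step 2: ref 3 -> HIT, frames=[3,4] (faults so far: 2)
  step 3: ref 2 -> FAULT, evict 4, frames=[3,2] (faults so far: 3)
  step 4: ref 4 -> FAULT, evict 3, frames=[4,2] (faults so far: 4)
  step 5: ref 2 -> HIT, frames=[4,2] (faults so far: 4)
  step 6: ref 2 -> HIT, frames=[4,2] (faults so far: 4)
  step 7: ref 2 -> HIT, frames=[4,2] (faults so far: 4)
  step 8: ref 2 -> HIT, frames=[4,2] (faults so far: 4)
  step 9: ref 2 -> HIT, frames=[4,2] (faults so far: 4)
  step 10: ref 1 -> FAULT, evict 4, frames=[1,2] (faults so far: 5)
  LRU total faults: 5
--- Optimal ---
  step 0: ref 3 -> FAULT, frames=[3,-] (faults so far: 1)
  step 1: ref 4 -> FAULT, frames=[3,4] (faults so far: 2)
  step 2: ref 3 -> HIT, frames=[3,4] (faults so far: 2)
  step 3: ref 2 -> FAULT, evict 3, frames=[2,4] (faults so far: 3)
  step 4: ref 4 -> HIT, frames=[2,4] (faults so far: 3)
  step 5: ref 2 -> HIT, frames=[2,4] (faults so far: 3)
  step 6: ref 2 -> HIT, frames=[2,4] (faults so far: 3)
  step 7: ref 2 -> HIT, frames=[2,4] (faults so far: 3)
  step 8: ref 2 -> HIT, frames=[2,4] (faults so far: 3)
  step 9: ref 2 -> HIT, frames=[2,4] (faults so far: 3)
  step 10: ref 1 -> FAULT, evict 2, frames=[1,4] (faults so far: 4)
  Optimal total faults: 4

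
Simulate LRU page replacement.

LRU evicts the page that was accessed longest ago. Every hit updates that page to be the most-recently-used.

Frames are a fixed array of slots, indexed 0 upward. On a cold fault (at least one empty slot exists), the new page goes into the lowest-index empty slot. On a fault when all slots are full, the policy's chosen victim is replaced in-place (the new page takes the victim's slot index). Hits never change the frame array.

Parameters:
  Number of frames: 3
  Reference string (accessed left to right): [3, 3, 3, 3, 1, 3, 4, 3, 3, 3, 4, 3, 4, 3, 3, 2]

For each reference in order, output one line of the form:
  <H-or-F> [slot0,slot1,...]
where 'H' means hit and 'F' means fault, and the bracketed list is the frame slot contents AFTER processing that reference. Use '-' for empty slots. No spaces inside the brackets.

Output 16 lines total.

F [3,-,-]
H [3,-,-]
H [3,-,-]
H [3,-,-]
F [3,1,-]
H [3,1,-]
F [3,1,4]
H [3,1,4]
H [3,1,4]
H [3,1,4]
H [3,1,4]
H [3,1,4]
H [3,1,4]
H [3,1,4]
H [3,1,4]
F [3,2,4]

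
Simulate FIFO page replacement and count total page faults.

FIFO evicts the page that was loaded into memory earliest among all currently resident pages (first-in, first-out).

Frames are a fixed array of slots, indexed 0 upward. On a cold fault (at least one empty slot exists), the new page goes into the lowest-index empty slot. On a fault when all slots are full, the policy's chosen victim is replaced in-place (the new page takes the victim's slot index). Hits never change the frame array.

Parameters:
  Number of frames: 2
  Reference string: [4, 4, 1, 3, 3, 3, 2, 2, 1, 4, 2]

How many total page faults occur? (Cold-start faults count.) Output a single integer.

Answer: 7

Derivation:
Step 0: ref 4 → FAULT, frames=[4,-]
Step 1: ref 4 → HIT, frames=[4,-]
Step 2: ref 1 → FAULT, frames=[4,1]
Step 3: ref 3 → FAULT (evict 4), frames=[3,1]
Step 4: ref 3 → HIT, frames=[3,1]
Step 5: ref 3 → HIT, frames=[3,1]
Step 6: ref 2 → FAULT (evict 1), frames=[3,2]
Step 7: ref 2 → HIT, frames=[3,2]
Step 8: ref 1 → FAULT (evict 3), frames=[1,2]
Step 9: ref 4 → FAULT (evict 2), frames=[1,4]
Step 10: ref 2 → FAULT (evict 1), frames=[2,4]
Total faults: 7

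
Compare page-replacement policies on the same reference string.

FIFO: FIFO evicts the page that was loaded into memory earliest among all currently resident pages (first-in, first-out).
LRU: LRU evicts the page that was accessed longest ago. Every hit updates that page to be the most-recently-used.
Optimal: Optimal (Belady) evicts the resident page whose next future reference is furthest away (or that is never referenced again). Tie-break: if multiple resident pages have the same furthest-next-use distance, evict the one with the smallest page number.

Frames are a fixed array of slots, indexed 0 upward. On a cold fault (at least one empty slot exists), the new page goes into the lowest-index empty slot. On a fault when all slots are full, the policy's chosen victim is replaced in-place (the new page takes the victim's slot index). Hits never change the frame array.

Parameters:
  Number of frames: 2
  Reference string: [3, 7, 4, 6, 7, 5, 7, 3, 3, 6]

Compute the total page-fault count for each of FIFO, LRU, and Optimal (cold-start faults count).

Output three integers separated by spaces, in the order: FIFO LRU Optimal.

--- FIFO ---
  step 0: ref 3 -> FAULT, frames=[3,-] (faults so far: 1)
  step 1: ref 7 -> FAULT, frames=[3,7] (faults so far: 2)
  step 2: ref 4 -> FAULT, evict 3, frames=[4,7] (faults so far: 3)
  step 3: ref 6 -> FAULT, evict 7, frames=[4,6] (faults so far: 4)
  step 4: ref 7 -> FAULT, evict 4, frames=[7,6] (faults so far: 5)
  step 5: ref 5 -> FAULT, evict 6, frames=[7,5] (faults so far: 6)
  step 6: ref 7 -> HIT, frames=[7,5] (faults so far: 6)
  step 7: ref 3 -> FAULT, evict 7, frames=[3,5] (faults so far: 7)
  step 8: ref 3 -> HIT, frames=[3,5] (faults so far: 7)
  step 9: ref 6 -> FAULT, evict 5, frames=[3,6] (faults so far: 8)
  FIFO total faults: 8
--- LRU ---
  step 0: ref 3 -> FAULT, frames=[3,-] (faults so far: 1)
  step 1: ref 7 -> FAULT, frames=[3,7] (faults so far: 2)
  step 2: ref 4 -> FAULT, evict 3, frames=[4,7] (faults so far: 3)
  step 3: ref 6 -> FAULT, evict 7, frames=[4,6] (faults so far: 4)
  step 4: ref 7 -> FAULT, evict 4, frames=[7,6] (faults so far: 5)
  step 5: ref 5 -> FAULT, evict 6, frames=[7,5] (faults so far: 6)
  step 6: ref 7 -> HIT, frames=[7,5] (faults so far: 6)
  step 7: ref 3 -> FAULT, evict 5, frames=[7,3] (faults so far: 7)
  step 8: ref 3 -> HIT, frames=[7,3] (faults so far: 7)
  step 9: ref 6 -> FAULT, evict 7, frames=[6,3] (faults so far: 8)
  LRU total faults: 8
--- Optimal ---
  step 0: ref 3 -> FAULT, frames=[3,-] (faults so far: 1)
  step 1: ref 7 -> FAULT, frames=[3,7] (faults so far: 2)
  step 2: ref 4 -> FAULT, evict 3, frames=[4,7] (faults so far: 3)
  step 3: ref 6 -> FAULT, evict 4, frames=[6,7] (faults so far: 4)
  step 4: ref 7 -> HIT, frames=[6,7] (faults so far: 4)
  step 5: ref 5 -> FAULT, evict 6, frames=[5,7] (faults so far: 5)
  step 6: ref 7 -> HIT, frames=[5,7] (faults so far: 5)
  step 7: ref 3 -> FAULT, evict 5, frames=[3,7] (faults so far: 6)
  step 8: ref 3 -> HIT, frames=[3,7] (faults so far: 6)
  step 9: ref 6 -> FAULT, evict 3, frames=[6,7] (faults so far: 7)
  Optimal total faults: 7

Answer: 8 8 7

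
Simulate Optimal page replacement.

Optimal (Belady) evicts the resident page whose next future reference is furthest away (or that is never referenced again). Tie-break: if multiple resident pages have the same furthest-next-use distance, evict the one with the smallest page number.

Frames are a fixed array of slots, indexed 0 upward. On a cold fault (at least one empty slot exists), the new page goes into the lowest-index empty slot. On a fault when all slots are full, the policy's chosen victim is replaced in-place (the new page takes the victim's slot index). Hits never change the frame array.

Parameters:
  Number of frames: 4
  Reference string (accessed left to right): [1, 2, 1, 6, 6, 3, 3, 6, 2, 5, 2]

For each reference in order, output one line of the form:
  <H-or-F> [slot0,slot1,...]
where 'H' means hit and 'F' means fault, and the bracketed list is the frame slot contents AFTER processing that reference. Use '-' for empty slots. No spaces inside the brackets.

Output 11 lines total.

F [1,-,-,-]
F [1,2,-,-]
H [1,2,-,-]
F [1,2,6,-]
H [1,2,6,-]
F [1,2,6,3]
H [1,2,6,3]
H [1,2,6,3]
H [1,2,6,3]
F [5,2,6,3]
H [5,2,6,3]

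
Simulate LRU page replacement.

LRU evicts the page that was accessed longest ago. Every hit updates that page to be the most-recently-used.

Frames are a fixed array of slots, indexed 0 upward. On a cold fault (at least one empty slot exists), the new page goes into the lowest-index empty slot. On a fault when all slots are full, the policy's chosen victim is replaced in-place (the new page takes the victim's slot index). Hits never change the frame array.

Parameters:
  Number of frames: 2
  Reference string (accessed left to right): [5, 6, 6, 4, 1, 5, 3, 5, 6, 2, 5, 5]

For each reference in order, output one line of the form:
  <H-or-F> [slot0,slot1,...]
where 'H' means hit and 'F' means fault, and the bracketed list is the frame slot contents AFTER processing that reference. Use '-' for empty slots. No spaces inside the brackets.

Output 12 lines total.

F [5,-]
F [5,6]
H [5,6]
F [4,6]
F [4,1]
F [5,1]
F [5,3]
H [5,3]
F [5,6]
F [2,6]
F [2,5]
H [2,5]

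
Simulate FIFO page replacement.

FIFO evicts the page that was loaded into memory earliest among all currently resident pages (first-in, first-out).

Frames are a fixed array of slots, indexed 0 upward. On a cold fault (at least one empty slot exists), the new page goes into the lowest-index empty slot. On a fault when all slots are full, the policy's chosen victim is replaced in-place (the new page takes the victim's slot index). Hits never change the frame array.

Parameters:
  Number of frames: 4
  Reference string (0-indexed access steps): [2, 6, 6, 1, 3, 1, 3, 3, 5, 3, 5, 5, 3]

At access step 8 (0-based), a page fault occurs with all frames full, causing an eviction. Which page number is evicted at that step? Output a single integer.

Answer: 2

Derivation:
Step 0: ref 2 -> FAULT, frames=[2,-,-,-]
Step 1: ref 6 -> FAULT, frames=[2,6,-,-]
Step 2: ref 6 -> HIT, frames=[2,6,-,-]
Step 3: ref 1 -> FAULT, frames=[2,6,1,-]
Step 4: ref 3 -> FAULT, frames=[2,6,1,3]
Step 5: ref 1 -> HIT, frames=[2,6,1,3]
Step 6: ref 3 -> HIT, frames=[2,6,1,3]
Step 7: ref 3 -> HIT, frames=[2,6,1,3]
Step 8: ref 5 -> FAULT, evict 2, frames=[5,6,1,3]
At step 8: evicted page 2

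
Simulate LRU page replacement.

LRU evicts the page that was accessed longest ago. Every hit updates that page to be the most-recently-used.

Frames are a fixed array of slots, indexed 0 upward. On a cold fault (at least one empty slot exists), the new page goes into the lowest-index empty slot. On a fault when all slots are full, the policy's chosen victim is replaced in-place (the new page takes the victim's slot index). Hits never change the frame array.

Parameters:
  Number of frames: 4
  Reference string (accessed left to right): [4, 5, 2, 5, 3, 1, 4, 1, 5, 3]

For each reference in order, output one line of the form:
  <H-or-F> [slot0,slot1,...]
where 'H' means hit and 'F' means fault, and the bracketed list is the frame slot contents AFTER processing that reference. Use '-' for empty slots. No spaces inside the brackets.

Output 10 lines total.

F [4,-,-,-]
F [4,5,-,-]
F [4,5,2,-]
H [4,5,2,-]
F [4,5,2,3]
F [1,5,2,3]
F [1,5,4,3]
H [1,5,4,3]
H [1,5,4,3]
H [1,5,4,3]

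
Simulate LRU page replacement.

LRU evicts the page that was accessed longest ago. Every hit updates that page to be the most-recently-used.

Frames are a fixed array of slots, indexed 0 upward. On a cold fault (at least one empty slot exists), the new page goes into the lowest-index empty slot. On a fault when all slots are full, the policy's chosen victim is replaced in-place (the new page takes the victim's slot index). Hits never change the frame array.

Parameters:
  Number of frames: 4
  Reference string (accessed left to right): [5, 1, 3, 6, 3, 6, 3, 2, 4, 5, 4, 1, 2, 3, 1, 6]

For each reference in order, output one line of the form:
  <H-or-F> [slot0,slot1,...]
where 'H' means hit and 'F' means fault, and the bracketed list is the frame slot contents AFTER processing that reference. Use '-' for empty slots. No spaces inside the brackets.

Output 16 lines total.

F [5,-,-,-]
F [5,1,-,-]
F [5,1,3,-]
F [5,1,3,6]
H [5,1,3,6]
H [5,1,3,6]
H [5,1,3,6]
F [2,1,3,6]
F [2,4,3,6]
F [2,4,3,5]
H [2,4,3,5]
F [2,4,1,5]
H [2,4,1,5]
F [2,4,1,3]
H [2,4,1,3]
F [2,6,1,3]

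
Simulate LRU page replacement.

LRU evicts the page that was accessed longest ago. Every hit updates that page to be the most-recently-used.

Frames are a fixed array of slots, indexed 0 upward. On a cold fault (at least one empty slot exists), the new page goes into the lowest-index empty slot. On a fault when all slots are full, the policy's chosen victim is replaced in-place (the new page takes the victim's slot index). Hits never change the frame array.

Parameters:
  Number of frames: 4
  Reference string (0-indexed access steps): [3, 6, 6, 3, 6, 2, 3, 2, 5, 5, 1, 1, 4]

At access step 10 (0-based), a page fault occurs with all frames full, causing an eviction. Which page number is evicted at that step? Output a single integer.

Step 0: ref 3 -> FAULT, frames=[3,-,-,-]
Step 1: ref 6 -> FAULT, frames=[3,6,-,-]
Step 2: ref 6 -> HIT, frames=[3,6,-,-]
Step 3: ref 3 -> HIT, frames=[3,6,-,-]
Step 4: ref 6 -> HIT, frames=[3,6,-,-]
Step 5: ref 2 -> FAULT, frames=[3,6,2,-]
Step 6: ref 3 -> HIT, frames=[3,6,2,-]
Step 7: ref 2 -> HIT, frames=[3,6,2,-]
Step 8: ref 5 -> FAULT, frames=[3,6,2,5]
Step 9: ref 5 -> HIT, frames=[3,6,2,5]
Step 10: ref 1 -> FAULT, evict 6, frames=[3,1,2,5]
At step 10: evicted page 6

Answer: 6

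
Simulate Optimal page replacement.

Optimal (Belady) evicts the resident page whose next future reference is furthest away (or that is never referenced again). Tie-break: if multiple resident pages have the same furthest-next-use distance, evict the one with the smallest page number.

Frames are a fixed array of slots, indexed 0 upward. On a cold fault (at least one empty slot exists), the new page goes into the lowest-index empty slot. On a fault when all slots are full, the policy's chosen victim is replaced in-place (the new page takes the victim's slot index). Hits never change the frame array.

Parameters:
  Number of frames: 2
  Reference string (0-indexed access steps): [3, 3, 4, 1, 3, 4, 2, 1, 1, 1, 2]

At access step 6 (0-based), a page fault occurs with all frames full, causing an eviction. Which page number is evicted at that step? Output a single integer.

Step 0: ref 3 -> FAULT, frames=[3,-]
Step 1: ref 3 -> HIT, frames=[3,-]
Step 2: ref 4 -> FAULT, frames=[3,4]
Step 3: ref 1 -> FAULT, evict 4, frames=[3,1]
Step 4: ref 3 -> HIT, frames=[3,1]
Step 5: ref 4 -> FAULT, evict 3, frames=[4,1]
Step 6: ref 2 -> FAULT, evict 4, frames=[2,1]
At step 6: evicted page 4

Answer: 4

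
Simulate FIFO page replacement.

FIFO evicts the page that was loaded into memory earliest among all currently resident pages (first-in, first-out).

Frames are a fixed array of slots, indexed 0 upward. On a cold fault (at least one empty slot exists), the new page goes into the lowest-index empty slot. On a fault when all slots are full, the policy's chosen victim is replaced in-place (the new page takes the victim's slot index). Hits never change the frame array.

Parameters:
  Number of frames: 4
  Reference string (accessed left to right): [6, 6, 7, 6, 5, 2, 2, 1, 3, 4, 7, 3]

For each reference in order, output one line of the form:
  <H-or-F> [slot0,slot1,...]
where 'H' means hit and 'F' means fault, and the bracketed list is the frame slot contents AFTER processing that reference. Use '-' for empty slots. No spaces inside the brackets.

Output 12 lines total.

F [6,-,-,-]
H [6,-,-,-]
F [6,7,-,-]
H [6,7,-,-]
F [6,7,5,-]
F [6,7,5,2]
H [6,7,5,2]
F [1,7,5,2]
F [1,3,5,2]
F [1,3,4,2]
F [1,3,4,7]
H [1,3,4,7]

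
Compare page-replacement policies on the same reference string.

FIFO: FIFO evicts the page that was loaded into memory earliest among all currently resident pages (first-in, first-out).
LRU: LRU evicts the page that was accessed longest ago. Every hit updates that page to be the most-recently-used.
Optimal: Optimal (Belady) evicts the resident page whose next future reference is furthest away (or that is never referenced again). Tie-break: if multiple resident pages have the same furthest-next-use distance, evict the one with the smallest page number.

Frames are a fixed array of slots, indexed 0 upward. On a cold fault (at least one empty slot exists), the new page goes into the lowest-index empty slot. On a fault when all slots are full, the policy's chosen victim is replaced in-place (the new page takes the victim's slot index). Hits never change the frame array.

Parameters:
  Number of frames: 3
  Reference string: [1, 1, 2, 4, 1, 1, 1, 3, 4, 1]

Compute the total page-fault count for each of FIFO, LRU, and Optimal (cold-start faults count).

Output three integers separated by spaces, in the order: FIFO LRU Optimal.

Answer: 5 4 4

Derivation:
--- FIFO ---
  step 0: ref 1 -> FAULT, frames=[1,-,-] (faults so far: 1)
  step 1: ref 1 -> HIT, frames=[1,-,-] (faults so far: 1)
  step 2: ref 2 -> FAULT, frames=[1,2,-] (faults so far: 2)
  step 3: ref 4 -> FAULT, frames=[1,2,4] (faults so far: 3)
  step 4: ref 1 -> HIT, frames=[1,2,4] (faults so far: 3)
  step 5: ref 1 -> HIT, frames=[1,2,4] (faults so far: 3)
  step 6: ref 1 -> HIT, frames=[1,2,4] (faults so far: 3)
  step 7: ref 3 -> FAULT, evict 1, frames=[3,2,4] (faults so far: 4)
  step 8: ref 4 -> HIT, frames=[3,2,4] (faults so far: 4)
  step 9: ref 1 -> FAULT, evict 2, frames=[3,1,4] (faults so far: 5)
  FIFO total faults: 5
--- LRU ---
  step 0: ref 1 -> FAULT, frames=[1,-,-] (faults so far: 1)
  step 1: ref 1 -> HIT, frames=[1,-,-] (faults so far: 1)
  step 2: ref 2 -> FAULT, frames=[1,2,-] (faults so far: 2)
  step 3: ref 4 -> FAULT, frames=[1,2,4] (faults so far: 3)
  step 4: ref 1 -> HIT, frames=[1,2,4] (faults so far: 3)
  step 5: ref 1 -> HIT, frames=[1,2,4] (faults so far: 3)
  step 6: ref 1 -> HIT, frames=[1,2,4] (faults so far: 3)
  step 7: ref 3 -> FAULT, evict 2, frames=[1,3,4] (faults so far: 4)
  step 8: ref 4 -> HIT, frames=[1,3,4] (faults so far: 4)
  step 9: ref 1 -> HIT, frames=[1,3,4] (faults so far: 4)
  LRU total faults: 4
--- Optimal ---
  step 0: ref 1 -> FAULT, frames=[1,-,-] (faults so far: 1)
  step 1: ref 1 -> HIT, frames=[1,-,-] (faults so far: 1)
  step 2: ref 2 -> FAULT, frames=[1,2,-] (faults so far: 2)
  step 3: ref 4 -> FAULT, frames=[1,2,4] (faults so far: 3)
  step 4: ref 1 -> HIT, frames=[1,2,4] (faults so far: 3)
  step 5: ref 1 -> HIT, frames=[1,2,4] (faults so far: 3)
  step 6: ref 1 -> HIT, frames=[1,2,4] (faults so far: 3)
  step 7: ref 3 -> FAULT, evict 2, frames=[1,3,4] (faults so far: 4)
  step 8: ref 4 -> HIT, frames=[1,3,4] (faults so far: 4)
  step 9: ref 1 -> HIT, frames=[1,3,4] (faults so far: 4)
  Optimal total faults: 4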